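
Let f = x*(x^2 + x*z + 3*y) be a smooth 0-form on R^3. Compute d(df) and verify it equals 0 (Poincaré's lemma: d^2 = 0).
d(df) = 0

Step 1: df = sum_i (∂f/∂x_i) dx_i = (3*x^2 + 2*x*z + 3*y) dx + (3*x) dy + (x^2) dz.
Step 2: Apply d again. Using the 1-form formula, the coefficient of dx ∧ dy in d(df) is ∂^2 f/∂x ∂y - ∂^2 f/∂y ∂x = (3) - (3) = 0 (equality of mixed partials for smooth f).
Similarly for dx ∧ dz and dy ∧ dz — all coefficients vanish. So d(df) = 0.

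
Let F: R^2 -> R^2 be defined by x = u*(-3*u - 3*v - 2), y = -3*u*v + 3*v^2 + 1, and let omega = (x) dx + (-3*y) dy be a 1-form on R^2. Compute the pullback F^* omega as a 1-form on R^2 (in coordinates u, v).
F^* omega = (18*u^3 + 27*u^2*v + 18*u^2 - 18*u*v^2 + 12*u*v + 4*u + 27*v^3 + 9*v) du + (9*u^3 - 18*u^2*v + 6*u^2 + 81*u*v^2 + 9*u - 54*v^3 - 18*v) dv

Using F^*(f dg) = (f ∘ F) d(g ∘ F), substitute each coordinate x_i by F_i(u, v) in f_i, and replace dx_i by d F_i = (∂F_i/∂u) du + (∂F_i/∂v) dv.
  For the x component: f_1(F) = u*(-3*u - 3*v - 2); d F_1 = (-6*u - 3*v - 2) du + (-3*u) dv
  For the y component: f_2(F) = 9*u*v - 9*v^2 - 3; d F_2 = (-3*v) du + (-3*u + 6*v) dv
Combining and collecting du, dv coefficients:
  coeff of du: 18*u^3 + 27*u^2*v + 18*u^2 - 18*u*v^2 + 12*u*v + 4*u + 27*v^3 + 9*v
  coeff of dv: 9*u^3 - 18*u^2*v + 6*u^2 + 81*u*v^2 + 9*u - 54*v^3 - 18*v
F^* omega = (18*u^3 + 27*u^2*v + 18*u^2 - 18*u*v^2 + 12*u*v + 4*u + 27*v^3 + 9*v) du + (9*u^3 - 18*u^2*v + 6*u^2 + 81*u*v^2 + 9*u - 54*v^3 - 18*v) dv.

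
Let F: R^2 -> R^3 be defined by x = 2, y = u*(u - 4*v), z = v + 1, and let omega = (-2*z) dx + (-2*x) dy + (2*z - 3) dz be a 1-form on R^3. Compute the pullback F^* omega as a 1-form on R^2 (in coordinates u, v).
F^* omega = (-8*u + 16*v) du + (16*u + 2*v - 1) dv

Using F^*(f dg) = (f ∘ F) d(g ∘ F), substitute each coordinate x_i by F_i(u, v) in f_i, and replace dx_i by d F_i = (∂F_i/∂u) du + (∂F_i/∂v) dv.
  For the x component: f_1(F) = -2*v - 2; d F_1 = (0) du + (0) dv
  For the y component: f_2(F) = -4; d F_2 = (2*u - 4*v) du + (-4*u) dv
  For the z component: f_3(F) = 2*v - 1; d F_3 = (0) du + (1) dv
Combining and collecting du, dv coefficients:
  coeff of du: -8*u + 16*v
  coeff of dv: 16*u + 2*v - 1
F^* omega = (-8*u + 16*v) du + (16*u + 2*v - 1) dv.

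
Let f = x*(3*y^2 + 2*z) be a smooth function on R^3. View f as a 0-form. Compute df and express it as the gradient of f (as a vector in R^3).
df = (3*y^2 + 2*z) dx + (6*x*y) dy + (2*x) dz; grad f = (3*y^2 + 2*z, 6*x*y, 2*x)

For a 0-form f, d f = (∂f/∂x) dx + (∂f/∂y) dy + (∂f/∂z) dz. The components of the vector representation are exactly the entries of grad f in Cartesian coordinates:
  ∂f/∂x = 3*y^2 + 2*z
  ∂f/∂y = 6*x*y
  ∂f/∂z = 2*x.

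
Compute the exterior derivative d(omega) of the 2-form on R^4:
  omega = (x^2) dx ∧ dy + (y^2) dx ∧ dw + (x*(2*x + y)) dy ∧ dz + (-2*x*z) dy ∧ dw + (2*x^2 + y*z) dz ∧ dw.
d(omega) = (-2*y - 2*z) dx ∧ dy ∧ dw + (4*x + y) dx ∧ dy ∧ dz + (2*x + z) dy ∧ dz ∧ dw + (4*x) dx ∧ dz ∧ dw

For a 2-form omega = sum_{i<j} g_{ij} dx_i ∧ dx_j, the exterior derivative is
  d(omega) = sum_{i<j} d(g_{ij}) ∧ dx_i ∧ dx_j = sum_{i<j, k} (∂g_{ij}/∂x_k) dx_k ∧ dx_i ∧ dx_j.
Expand each term, using dx_k ∧ dx_i ∧ dx_j = sgn(permutation) dx_{(a)} ∧ dx_{(b)} ∧ dx_{(c)} with (a < b < c) sorted:
  d(y^2) includes (∂/∂y)(y^2) dy = (2*y) dy, which multiplied by dx ∧ dw gives (-2*y) dx ∧ dy ∧ dw
  d(x*(2*x + y)) includes (∂/∂x)(x*(2*x + y)) dx = (4*x + y) dx, which multiplied by dy ∧ dz gives (4*x + y) dx ∧ dy ∧ dz
  d(-2*x*z) includes (∂/∂x)(-2*x*z) dx = (-2*z) dx, which multiplied by dy ∧ dw gives (-2*z) dx ∧ dy ∧ dw
  d(-2*x*z) includes (∂/∂z)(-2*x*z) dz = (-2*x) dz, which multiplied by dy ∧ dw gives (2*x) dy ∧ dz ∧ dw
  d(2*x^2 + y*z) includes (∂/∂x)(2*x^2 + y*z) dx = (4*x) dx, which multiplied by dz ∧ dw gives (4*x) dx ∧ dz ∧ dw
  d(2*x^2 + y*z) includes (∂/∂y)(2*x^2 + y*z) dy = (z) dy, which multiplied by dz ∧ dw gives (z) dy ∧ dz ∧ dw
Collecting like 3-forms: d(omega) = (-2*y - 2*z) dx ∧ dy ∧ dw + (4*x + y) dx ∧ dy ∧ dz + (2*x + z) dy ∧ dz ∧ dw + (4*x) dx ∧ dz ∧ dw.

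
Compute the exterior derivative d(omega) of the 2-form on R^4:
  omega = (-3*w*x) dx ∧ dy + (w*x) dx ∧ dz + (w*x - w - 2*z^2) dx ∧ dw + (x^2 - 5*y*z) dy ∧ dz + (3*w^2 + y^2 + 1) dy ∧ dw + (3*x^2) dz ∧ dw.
d(omega) = (-3*x) dx ∧ dy ∧ dw + (7*x + 4*z) dx ∧ dz ∧ dw + (2*x) dx ∧ dy ∧ dz

For a 2-form omega = sum_{i<j} g_{ij} dx_i ∧ dx_j, the exterior derivative is
  d(omega) = sum_{i<j} d(g_{ij}) ∧ dx_i ∧ dx_j = sum_{i<j, k} (∂g_{ij}/∂x_k) dx_k ∧ dx_i ∧ dx_j.
Expand each term, using dx_k ∧ dx_i ∧ dx_j = sgn(permutation) dx_{(a)} ∧ dx_{(b)} ∧ dx_{(c)} with (a < b < c) sorted:
  d(-3*w*x) includes (∂/∂w)(-3*w*x) dw = (-3*x) dw, which multiplied by dx ∧ dy gives (-3*x) dx ∧ dy ∧ dw
  d(w*x) includes (∂/∂w)(w*x) dw = (x) dw, which multiplied by dx ∧ dz gives (x) dx ∧ dz ∧ dw
  d(w*x - w - 2*z^2) includes (∂/∂z)(w*x - w - 2*z^2) dz = (-4*z) dz, which multiplied by dx ∧ dw gives (4*z) dx ∧ dz ∧ dw
  d(x^2 - 5*y*z) includes (∂/∂x)(x^2 - 5*y*z) dx = (2*x) dx, which multiplied by dy ∧ dz gives (2*x) dx ∧ dy ∧ dz
  d(3*x^2) includes (∂/∂x)(3*x^2) dx = (6*x) dx, which multiplied by dz ∧ dw gives (6*x) dx ∧ dz ∧ dw
Collecting like 3-forms: d(omega) = (-3*x) dx ∧ dy ∧ dw + (7*x + 4*z) dx ∧ dz ∧ dw + (2*x) dx ∧ dy ∧ dz.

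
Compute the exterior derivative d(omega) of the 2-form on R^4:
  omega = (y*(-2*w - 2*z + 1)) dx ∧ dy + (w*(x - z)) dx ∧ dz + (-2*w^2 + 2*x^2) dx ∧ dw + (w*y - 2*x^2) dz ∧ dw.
d(omega) = (-2*y) dx ∧ dy ∧ dz + (-2*y) dx ∧ dy ∧ dw + (-3*x - z) dx ∧ dz ∧ dw + (w) dy ∧ dz ∧ dw

For a 2-form omega = sum_{i<j} g_{ij} dx_i ∧ dx_j, the exterior derivative is
  d(omega) = sum_{i<j} d(g_{ij}) ∧ dx_i ∧ dx_j = sum_{i<j, k} (∂g_{ij}/∂x_k) dx_k ∧ dx_i ∧ dx_j.
Expand each term, using dx_k ∧ dx_i ∧ dx_j = sgn(permutation) dx_{(a)} ∧ dx_{(b)} ∧ dx_{(c)} with (a < b < c) sorted:
  d(y*(-2*w - 2*z + 1)) includes (∂/∂z)(y*(-2*w - 2*z + 1)) dz = (-2*y) dz, which multiplied by dx ∧ dy gives (-2*y) dx ∧ dy ∧ dz
  d(y*(-2*w - 2*z + 1)) includes (∂/∂w)(y*(-2*w - 2*z + 1)) dw = (-2*y) dw, which multiplied by dx ∧ dy gives (-2*y) dx ∧ dy ∧ dw
  d(w*(x - z)) includes (∂/∂w)(w*(x - z)) dw = (x - z) dw, which multiplied by dx ∧ dz gives (x - z) dx ∧ dz ∧ dw
  d(w*y - 2*x^2) includes (∂/∂x)(w*y - 2*x^2) dx = (-4*x) dx, which multiplied by dz ∧ dw gives (-4*x) dx ∧ dz ∧ dw
  d(w*y - 2*x^2) includes (∂/∂y)(w*y - 2*x^2) dy = (w) dy, which multiplied by dz ∧ dw gives (w) dy ∧ dz ∧ dw
Collecting like 3-forms: d(omega) = (-2*y) dx ∧ dy ∧ dz + (-2*y) dx ∧ dy ∧ dw + (-3*x - z) dx ∧ dz ∧ dw + (w) dy ∧ dz ∧ dw.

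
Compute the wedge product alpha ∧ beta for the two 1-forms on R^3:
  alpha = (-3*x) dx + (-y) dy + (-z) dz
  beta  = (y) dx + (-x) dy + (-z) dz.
alpha ∧ beta = (3*x^2 + y^2) dx ∧ dy + (z*(3*x + y)) dx ∧ dz + (z*(-x + y)) dy ∧ dz

Distribute the wedge, using dx_i ∧ dx_j = -dx_j ∧ dx_i and dx_i ∧ dx_i = 0. For each pair (i, j) with i < j, the coefficient of dx_i ∧ dx_j in alpha ∧ beta is (alpha_i * beta_j - alpha_j * beta_i). Collecting: alpha ∧ beta = (3*x^2 + y^2) dx ∧ dy + (z*(3*x + y)) dx ∧ dz + (z*(-x + y)) dy ∧ dz.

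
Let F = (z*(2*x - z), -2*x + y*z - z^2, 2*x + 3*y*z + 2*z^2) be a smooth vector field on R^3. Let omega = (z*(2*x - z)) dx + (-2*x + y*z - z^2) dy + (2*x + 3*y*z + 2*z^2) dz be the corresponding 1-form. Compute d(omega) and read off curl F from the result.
d(omega) = (-y + 5*z) dy ∧ dz + (2*x - 2*z - 2) dz ∧ dx + (-2) dx ∧ dy; curl F = (-y + 5*z, 2*x - 2*z - 2, -2)

d omega = sum_{i<j} (∂f_j/∂x_i - ∂f_i/∂x_j) dx_i ∧ dx_j. Under the identification (dy ∧ dz, dz ∧ dx, dx ∧ dy) ↔ (e_x, e_y, e_z), the coefficients are exactly the components of curl F. Compute:
  ∂R/∂y - ∂Q/∂z = (3*z) - (y - 2*z) = -y + 5*z
  ∂P/∂z - ∂R/∂x = (2*x - 2*z) - (2) = 2*x - 2*z - 2
  ∂Q/∂x - ∂P/∂y = (-2) - (0) = -2.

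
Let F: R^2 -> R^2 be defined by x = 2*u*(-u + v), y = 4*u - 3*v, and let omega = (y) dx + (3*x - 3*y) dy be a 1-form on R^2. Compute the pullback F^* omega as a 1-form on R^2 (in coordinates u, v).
F^* omega = (-40*u^2 + 44*u*v - 48*u - 6*v^2 + 36*v) du + (26*u^2 - 24*u*v + 36*u - 27*v) dv

Using F^*(f dg) = (f ∘ F) d(g ∘ F), substitute each coordinate x_i by F_i(u, v) in f_i, and replace dx_i by d F_i = (∂F_i/∂u) du + (∂F_i/∂v) dv.
  For the x component: f_1(F) = 4*u - 3*v; d F_1 = (-4*u + 2*v) du + (2*u) dv
  For the y component: f_2(F) = -6*u^2 + 6*u*v - 12*u + 9*v; d F_2 = (4) du + (-3) dv
Combining and collecting du, dv coefficients:
  coeff of du: -40*u^2 + 44*u*v - 48*u - 6*v^2 + 36*v
  coeff of dv: 26*u^2 - 24*u*v + 36*u - 27*v
F^* omega = (-40*u^2 + 44*u*v - 48*u - 6*v^2 + 36*v) du + (26*u^2 - 24*u*v + 36*u - 27*v) dv.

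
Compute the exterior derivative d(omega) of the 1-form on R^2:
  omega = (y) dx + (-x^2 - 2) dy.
d(omega) = (-2*x - 1) dx ∧ dy

For a 1-form omega = sum_i f_i dx_i, the exterior derivative is
  d(omega) = sum_{i < j} (∂f_j/∂x_i - ∂f_i/∂x_j) dx_i ∧ dx_j.
  coefficient of dx ∧ dy: ∂f_2/∂x - ∂f_1/∂y = ∂(-x^2 - 2)/∂x - ∂(y)/∂y = -2*x - 1
Assembling: d(omega) = (-2*x - 1) dx ∧ dy.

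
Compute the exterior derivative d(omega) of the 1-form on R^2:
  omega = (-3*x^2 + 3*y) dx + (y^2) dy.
d(omega) = (-3) dx ∧ dy

For a 1-form omega = sum_i f_i dx_i, the exterior derivative is
  d(omega) = sum_{i < j} (∂f_j/∂x_i - ∂f_i/∂x_j) dx_i ∧ dx_j.
  coefficient of dx ∧ dy: ∂f_2/∂x - ∂f_1/∂y = ∂(y^2)/∂x - ∂(-3*x^2 + 3*y)/∂y = -3
Assembling: d(omega) = (-3) dx ∧ dy.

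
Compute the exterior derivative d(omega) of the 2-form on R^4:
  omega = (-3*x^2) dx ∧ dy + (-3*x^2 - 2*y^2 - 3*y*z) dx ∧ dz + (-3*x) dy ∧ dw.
d(omega) = (4*y + 3*z) dx ∧ dy ∧ dz + (-3) dx ∧ dy ∧ dw

For a 2-form omega = sum_{i<j} g_{ij} dx_i ∧ dx_j, the exterior derivative is
  d(omega) = sum_{i<j} d(g_{ij}) ∧ dx_i ∧ dx_j = sum_{i<j, k} (∂g_{ij}/∂x_k) dx_k ∧ dx_i ∧ dx_j.
Expand each term, using dx_k ∧ dx_i ∧ dx_j = sgn(permutation) dx_{(a)} ∧ dx_{(b)} ∧ dx_{(c)} with (a < b < c) sorted:
  d(-3*x^2 - 2*y^2 - 3*y*z) includes (∂/∂y)(-3*x^2 - 2*y^2 - 3*y*z) dy = (-4*y - 3*z) dy, which multiplied by dx ∧ dz gives (4*y + 3*z) dx ∧ dy ∧ dz
  d(-3*x) includes (∂/∂x)(-3*x) dx = (-3) dx, which multiplied by dy ∧ dw gives (-3) dx ∧ dy ∧ dw
Collecting like 3-forms: d(omega) = (4*y + 3*z) dx ∧ dy ∧ dz + (-3) dx ∧ dy ∧ dw.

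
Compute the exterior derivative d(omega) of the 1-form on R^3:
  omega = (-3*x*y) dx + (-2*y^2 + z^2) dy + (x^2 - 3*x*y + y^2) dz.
d(omega) = (3*x) dx ∧ dy + (2*x - 3*y) dx ∧ dz + (-3*x + 2*y - 2*z) dy ∧ dz

For a 1-form omega = sum_i f_i dx_i, the exterior derivative is
  d(omega) = sum_{i < j} (∂f_j/∂x_i - ∂f_i/∂x_j) dx_i ∧ dx_j.
  coefficient of dx ∧ dy: ∂f_2/∂x - ∂f_1/∂y = ∂(-2*y^2 + z^2)/∂x - ∂(-3*x*y)/∂y = 3*x
  coefficient of dx ∧ dz: ∂f_3/∂x - ∂f_1/∂z = ∂(x^2 - 3*x*y + y^2)/∂x - ∂(-3*x*y)/∂z = 2*x - 3*y
  coefficient of dy ∧ dz: ∂f_3/∂y - ∂f_2/∂z = ∂(x^2 - 3*x*y + y^2)/∂y - ∂(-2*y^2 + z^2)/∂z = -3*x + 2*y - 2*z
Assembling: d(omega) = (3*x) dx ∧ dy + (2*x - 3*y) dx ∧ dz + (-3*x + 2*y - 2*z) dy ∧ dz.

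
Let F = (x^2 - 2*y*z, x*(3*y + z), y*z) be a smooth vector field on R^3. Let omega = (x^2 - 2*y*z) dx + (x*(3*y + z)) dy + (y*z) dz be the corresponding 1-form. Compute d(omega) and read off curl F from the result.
d(omega) = (-x + z) dy ∧ dz + (-2*y) dz ∧ dx + (3*y + 3*z) dx ∧ dy; curl F = (-x + z, -2*y, 3*y + 3*z)

d omega = sum_{i<j} (∂f_j/∂x_i - ∂f_i/∂x_j) dx_i ∧ dx_j. Under the identification (dy ∧ dz, dz ∧ dx, dx ∧ dy) ↔ (e_x, e_y, e_z), the coefficients are exactly the components of curl F. Compute:
  ∂R/∂y - ∂Q/∂z = (z) - (x) = -x + z
  ∂P/∂z - ∂R/∂x = (-2*y) - (0) = -2*y
  ∂Q/∂x - ∂P/∂y = (3*y + z) - (-2*z) = 3*y + 3*z.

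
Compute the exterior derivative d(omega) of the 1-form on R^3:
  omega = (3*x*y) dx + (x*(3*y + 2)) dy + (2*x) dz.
d(omega) = (-3*x + 3*y + 2) dx ∧ dy + (2) dx ∧ dz

For a 1-form omega = sum_i f_i dx_i, the exterior derivative is
  d(omega) = sum_{i < j} (∂f_j/∂x_i - ∂f_i/∂x_j) dx_i ∧ dx_j.
  coefficient of dx ∧ dy: ∂f_2/∂x - ∂f_1/∂y = ∂(x*(3*y + 2))/∂x - ∂(3*x*y)/∂y = -3*x + 3*y + 2
  coefficient of dx ∧ dz: ∂f_3/∂x - ∂f_1/∂z = ∂(2*x)/∂x - ∂(3*x*y)/∂z = 2
Assembling: d(omega) = (-3*x + 3*y + 2) dx ∧ dy + (2) dx ∧ dz.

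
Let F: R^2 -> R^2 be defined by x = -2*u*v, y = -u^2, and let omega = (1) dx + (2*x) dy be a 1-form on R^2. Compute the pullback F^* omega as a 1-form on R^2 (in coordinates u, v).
F^* omega = (2*v*(4*u^2 - 1)) du + (-2*u) dv

Using F^*(f dg) = (f ∘ F) d(g ∘ F), substitute each coordinate x_i by F_i(u, v) in f_i, and replace dx_i by d F_i = (∂F_i/∂u) du + (∂F_i/∂v) dv.
  For the x component: f_1(F) = 1; d F_1 = (-2*v) du + (-2*u) dv
  For the y component: f_2(F) = -4*u*v; d F_2 = (-2*u) du + (0) dv
Combining and collecting du, dv coefficients:
  coeff of du: 2*v*(4*u^2 - 1)
  coeff of dv: -2*u
F^* omega = (2*v*(4*u^2 - 1)) du + (-2*u) dv.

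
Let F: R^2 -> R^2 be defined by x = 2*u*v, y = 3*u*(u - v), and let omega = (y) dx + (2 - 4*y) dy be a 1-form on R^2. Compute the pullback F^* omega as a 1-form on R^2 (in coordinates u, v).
F^* omega = (-72*u^3 + 114*u^2*v - 42*u*v^2 + 12*u - 6*v) du + (6*u*(7*u^2 - 7*u*v - 1)) dv

Using F^*(f dg) = (f ∘ F) d(g ∘ F), substitute each coordinate x_i by F_i(u, v) in f_i, and replace dx_i by d F_i = (∂F_i/∂u) du + (∂F_i/∂v) dv.
  For the x component: f_1(F) = 3*u*(u - v); d F_1 = (2*v) du + (2*u) dv
  For the y component: f_2(F) = -12*u^2 + 12*u*v + 2; d F_2 = (6*u - 3*v) du + (-3*u) dv
Combining and collecting du, dv coefficients:
  coeff of du: -72*u^3 + 114*u^2*v - 42*u*v^2 + 12*u - 6*v
  coeff of dv: 6*u*(7*u^2 - 7*u*v - 1)
F^* omega = (-72*u^3 + 114*u^2*v - 42*u*v^2 + 12*u - 6*v) du + (6*u*(7*u^2 - 7*u*v - 1)) dv.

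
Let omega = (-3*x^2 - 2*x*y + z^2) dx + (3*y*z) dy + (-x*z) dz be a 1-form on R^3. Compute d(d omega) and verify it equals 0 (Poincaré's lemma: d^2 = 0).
d(d omega) = 0

Step 1: d omega = sum_{i<j} (∂f_j/∂x_i - ∂f_i/∂x_j) dx_i ∧ dx_j:
  coeff of dx ∧ dy: 2*x
  coeff of dx ∧ dz: -3*z
  coeff of dy ∧ dz: -3*y
Step 2: Apply d again to each 2-form coefficient. The only possible 3-form in R^3 is dx ∧ dy ∧ dz, with coefficient
  ∂(coeff of dy∧dz)/∂x - ∂(coeff of dx∧dz)/∂y + ∂(coeff of dx∧dy)/∂z
  = ∂/∂x (-3*y) - ∂/∂y (-3*z) + ∂/∂z (2*x).
Each of these terms simplifies to sums of mixed partials that cancel in pairs. The result is 0 (by equality of mixed partials for smooth functions — Schwarz / Clairaut).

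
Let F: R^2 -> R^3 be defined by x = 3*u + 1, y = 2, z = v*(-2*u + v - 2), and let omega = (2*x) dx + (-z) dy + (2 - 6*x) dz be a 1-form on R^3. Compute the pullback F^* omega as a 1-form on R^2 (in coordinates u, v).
F^* omega = (36*u*v + 18*u + 8*v + 6) du + (36*u^2 - 36*u*v + 44*u - 8*v + 8) dv

Using F^*(f dg) = (f ∘ F) d(g ∘ F), substitute each coordinate x_i by F_i(u, v) in f_i, and replace dx_i by d F_i = (∂F_i/∂u) du + (∂F_i/∂v) dv.
  For the x component: f_1(F) = 6*u + 2; d F_1 = (3) du + (0) dv
  For the y component: f_2(F) = v*(2*u - v + 2); d F_2 = (0) du + (0) dv
  For the z component: f_3(F) = -18*u - 4; d F_3 = (-2*v) du + (-2*u + 2*v - 2) dv
Combining and collecting du, dv coefficients:
  coeff of du: 36*u*v + 18*u + 8*v + 6
  coeff of dv: 36*u^2 - 36*u*v + 44*u - 8*v + 8
F^* omega = (36*u*v + 18*u + 8*v + 6) du + (36*u^2 - 36*u*v + 44*u - 8*v + 8) dv.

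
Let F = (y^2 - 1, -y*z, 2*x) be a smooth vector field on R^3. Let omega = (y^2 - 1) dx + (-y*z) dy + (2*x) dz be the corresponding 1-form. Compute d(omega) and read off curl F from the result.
d(omega) = (y) dy ∧ dz + (-2) dz ∧ dx + (-2*y) dx ∧ dy; curl F = (y, -2, -2*y)

d omega = sum_{i<j} (∂f_j/∂x_i - ∂f_i/∂x_j) dx_i ∧ dx_j. Under the identification (dy ∧ dz, dz ∧ dx, dx ∧ dy) ↔ (e_x, e_y, e_z), the coefficients are exactly the components of curl F. Compute:
  ∂R/∂y - ∂Q/∂z = (0) - (-y) = y
  ∂P/∂z - ∂R/∂x = (0) - (2) = -2
  ∂Q/∂x - ∂P/∂y = (0) - (2*y) = -2*y.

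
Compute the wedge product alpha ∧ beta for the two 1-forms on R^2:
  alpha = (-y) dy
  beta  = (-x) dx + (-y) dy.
alpha ∧ beta = (-x*y) dx ∧ dy

Distribute the wedge, using dx_i ∧ dx_j = -dx_j ∧ dx_i and dx_i ∧ dx_i = 0. For each pair (i, j) with i < j, the coefficient of dx_i ∧ dx_j in alpha ∧ beta is (alpha_i * beta_j - alpha_j * beta_i). Collecting: alpha ∧ beta = (-x*y) dx ∧ dy.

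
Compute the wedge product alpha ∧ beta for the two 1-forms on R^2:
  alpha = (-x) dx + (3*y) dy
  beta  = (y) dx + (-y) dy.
alpha ∧ beta = (y*(x - 3*y)) dx ∧ dy

Distribute the wedge, using dx_i ∧ dx_j = -dx_j ∧ dx_i and dx_i ∧ dx_i = 0. For each pair (i, j) with i < j, the coefficient of dx_i ∧ dx_j in alpha ∧ beta is (alpha_i * beta_j - alpha_j * beta_i). Collecting: alpha ∧ beta = (y*(x - 3*y)) dx ∧ dy.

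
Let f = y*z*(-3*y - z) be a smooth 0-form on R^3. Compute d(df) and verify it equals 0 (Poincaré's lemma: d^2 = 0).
d(df) = 0

Step 1: df = sum_i (∂f/∂x_i) dx_i = (0) dx + (z*(-6*y - z)) dy + (y*(-3*y - 2*z)) dz.
Step 2: Apply d again. Using the 1-form formula, the coefficient of dx ∧ dy in d(df) is ∂^2 f/∂x ∂y - ∂^2 f/∂y ∂x = (0) - (0) = 0 (equality of mixed partials for smooth f).
Similarly for dx ∧ dz and dy ∧ dz — all coefficients vanish. So d(df) = 0.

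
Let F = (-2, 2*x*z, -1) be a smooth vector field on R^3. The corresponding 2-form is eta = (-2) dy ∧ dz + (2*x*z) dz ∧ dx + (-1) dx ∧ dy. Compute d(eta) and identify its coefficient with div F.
d(eta) = (0) dx ∧ dy ∧ dz; div F = 0

For a 2-form in R^3 of the form above, applying d gives a 3-form with coefficient ∂P/∂x + ∂Q/∂y + ∂R/∂z:
  ∂P/∂x = 0
  ∂Q/∂y = 0
  ∂R/∂z = 0
Sum = 0, which is exactly div F.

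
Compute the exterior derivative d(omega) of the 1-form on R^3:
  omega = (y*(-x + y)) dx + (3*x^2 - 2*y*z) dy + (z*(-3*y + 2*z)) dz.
d(omega) = (7*x - 2*y) dx ∧ dy + (2*y - 3*z) dy ∧ dz

For a 1-form omega = sum_i f_i dx_i, the exterior derivative is
  d(omega) = sum_{i < j} (∂f_j/∂x_i - ∂f_i/∂x_j) dx_i ∧ dx_j.
  coefficient of dx ∧ dy: ∂f_2/∂x - ∂f_1/∂y = ∂(3*x^2 - 2*y*z)/∂x - ∂(y*(-x + y))/∂y = 7*x - 2*y
  coefficient of dy ∧ dz: ∂f_3/∂y - ∂f_2/∂z = ∂(z*(-3*y + 2*z))/∂y - ∂(3*x^2 - 2*y*z)/∂z = 2*y - 3*z
Assembling: d(omega) = (7*x - 2*y) dx ∧ dy + (2*y - 3*z) dy ∧ dz.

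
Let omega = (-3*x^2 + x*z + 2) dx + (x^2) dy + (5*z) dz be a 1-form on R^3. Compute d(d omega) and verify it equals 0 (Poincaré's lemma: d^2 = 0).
d(d omega) = 0

Step 1: d omega = sum_{i<j} (∂f_j/∂x_i - ∂f_i/∂x_j) dx_i ∧ dx_j:
  coeff of dx ∧ dy: 2*x
  coeff of dx ∧ dz: -x
  coeff of dy ∧ dz: 0
Step 2: Apply d again to each 2-form coefficient. The only possible 3-form in R^3 is dx ∧ dy ∧ dz, with coefficient
  ∂(coeff of dy∧dz)/∂x - ∂(coeff of dx∧dz)/∂y + ∂(coeff of dx∧dy)/∂z
  = ∂/∂x (0) - ∂/∂y (-x) + ∂/∂z (2*x).
Each of these terms simplifies to sums of mixed partials that cancel in pairs. The result is 0 (by equality of mixed partials for smooth functions — Schwarz / Clairaut).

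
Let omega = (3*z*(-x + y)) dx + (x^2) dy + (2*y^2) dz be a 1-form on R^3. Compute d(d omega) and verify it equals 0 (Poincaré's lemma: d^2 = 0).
d(d omega) = 0

Step 1: d omega = sum_{i<j} (∂f_j/∂x_i - ∂f_i/∂x_j) dx_i ∧ dx_j:
  coeff of dx ∧ dy: 2*x - 3*z
  coeff of dx ∧ dz: 3*x - 3*y
  coeff of dy ∧ dz: 4*y
Step 2: Apply d again to each 2-form coefficient. The only possible 3-form in R^3 is dx ∧ dy ∧ dz, with coefficient
  ∂(coeff of dy∧dz)/∂x - ∂(coeff of dx∧dz)/∂y + ∂(coeff of dx∧dy)/∂z
  = ∂/∂x (4*y) - ∂/∂y (3*x - 3*y) + ∂/∂z (2*x - 3*z).
Each of these terms simplifies to sums of mixed partials that cancel in pairs. The result is 0 (by equality of mixed partials for smooth functions — Schwarz / Clairaut).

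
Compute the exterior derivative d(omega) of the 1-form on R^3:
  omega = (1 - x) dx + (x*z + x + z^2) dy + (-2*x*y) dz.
d(omega) = (z + 1) dx ∧ dy + (-2*y) dx ∧ dz + (-3*x - 2*z) dy ∧ dz

For a 1-form omega = sum_i f_i dx_i, the exterior derivative is
  d(omega) = sum_{i < j} (∂f_j/∂x_i - ∂f_i/∂x_j) dx_i ∧ dx_j.
  coefficient of dx ∧ dy: ∂f_2/∂x - ∂f_1/∂y = ∂(x*z + x + z^2)/∂x - ∂(1 - x)/∂y = z + 1
  coefficient of dx ∧ dz: ∂f_3/∂x - ∂f_1/∂z = ∂(-2*x*y)/∂x - ∂(1 - x)/∂z = -2*y
  coefficient of dy ∧ dz: ∂f_3/∂y - ∂f_2/∂z = ∂(-2*x*y)/∂y - ∂(x*z + x + z^2)/∂z = -3*x - 2*z
Assembling: d(omega) = (z + 1) dx ∧ dy + (-2*y) dx ∧ dz + (-3*x - 2*z) dy ∧ dz.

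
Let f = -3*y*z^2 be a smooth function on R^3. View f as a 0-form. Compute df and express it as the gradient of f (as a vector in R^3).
df = (0) dx + (-3*z^2) dy + (-6*y*z) dz; grad f = (0, -3*z^2, -6*y*z)

For a 0-form f, d f = (∂f/∂x) dx + (∂f/∂y) dy + (∂f/∂z) dz. The components of the vector representation are exactly the entries of grad f in Cartesian coordinates:
  ∂f/∂x = 0
  ∂f/∂y = -3*z^2
  ∂f/∂z = -6*y*z.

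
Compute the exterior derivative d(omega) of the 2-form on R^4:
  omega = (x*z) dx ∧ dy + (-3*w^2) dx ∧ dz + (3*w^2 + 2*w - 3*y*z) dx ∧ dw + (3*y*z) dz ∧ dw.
d(omega) = (x) dx ∧ dy ∧ dz + (-6*w + 3*y) dx ∧ dz ∧ dw + (3*z) dx ∧ dy ∧ dw + (3*z) dy ∧ dz ∧ dw

For a 2-form omega = sum_{i<j} g_{ij} dx_i ∧ dx_j, the exterior derivative is
  d(omega) = sum_{i<j} d(g_{ij}) ∧ dx_i ∧ dx_j = sum_{i<j, k} (∂g_{ij}/∂x_k) dx_k ∧ dx_i ∧ dx_j.
Expand each term, using dx_k ∧ dx_i ∧ dx_j = sgn(permutation) dx_{(a)} ∧ dx_{(b)} ∧ dx_{(c)} with (a < b < c) sorted:
  d(x*z) includes (∂/∂z)(x*z) dz = (x) dz, which multiplied by dx ∧ dy gives (x) dx ∧ dy ∧ dz
  d(-3*w^2) includes (∂/∂w)(-3*w^2) dw = (-6*w) dw, which multiplied by dx ∧ dz gives (-6*w) dx ∧ dz ∧ dw
  d(3*w^2 + 2*w - 3*y*z) includes (∂/∂y)(3*w^2 + 2*w - 3*y*z) dy = (-3*z) dy, which multiplied by dx ∧ dw gives (3*z) dx ∧ dy ∧ dw
  d(3*w^2 + 2*w - 3*y*z) includes (∂/∂z)(3*w^2 + 2*w - 3*y*z) dz = (-3*y) dz, which multiplied by dx ∧ dw gives (3*y) dx ∧ dz ∧ dw
  d(3*y*z) includes (∂/∂y)(3*y*z) dy = (3*z) dy, which multiplied by dz ∧ dw gives (3*z) dy ∧ dz ∧ dw
Collecting like 3-forms: d(omega) = (x) dx ∧ dy ∧ dz + (-6*w + 3*y) dx ∧ dz ∧ dw + (3*z) dx ∧ dy ∧ dw + (3*z) dy ∧ dz ∧ dw.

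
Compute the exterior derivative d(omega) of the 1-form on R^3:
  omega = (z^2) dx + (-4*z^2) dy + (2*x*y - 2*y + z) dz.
d(omega) = (2*y - 2*z) dx ∧ dz + (2*x + 8*z - 2) dy ∧ dz

For a 1-form omega = sum_i f_i dx_i, the exterior derivative is
  d(omega) = sum_{i < j} (∂f_j/∂x_i - ∂f_i/∂x_j) dx_i ∧ dx_j.
  coefficient of dx ∧ dz: ∂f_3/∂x - ∂f_1/∂z = ∂(2*x*y - 2*y + z)/∂x - ∂(z^2)/∂z = 2*y - 2*z
  coefficient of dy ∧ dz: ∂f_3/∂y - ∂f_2/∂z = ∂(2*x*y - 2*y + z)/∂y - ∂(-4*z^2)/∂z = 2*x + 8*z - 2
Assembling: d(omega) = (2*y - 2*z) dx ∧ dz + (2*x + 8*z - 2) dy ∧ dz.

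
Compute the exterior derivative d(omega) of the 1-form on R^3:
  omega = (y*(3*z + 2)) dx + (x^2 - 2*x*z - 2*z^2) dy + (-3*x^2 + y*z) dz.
d(omega) = (2*x - 5*z - 2) dx ∧ dy + (-6*x - 3*y) dx ∧ dz + (2*x + 5*z) dy ∧ dz

For a 1-form omega = sum_i f_i dx_i, the exterior derivative is
  d(omega) = sum_{i < j} (∂f_j/∂x_i - ∂f_i/∂x_j) dx_i ∧ dx_j.
  coefficient of dx ∧ dy: ∂f_2/∂x - ∂f_1/∂y = ∂(x^2 - 2*x*z - 2*z^2)/∂x - ∂(y*(3*z + 2))/∂y = 2*x - 5*z - 2
  coefficient of dx ∧ dz: ∂f_3/∂x - ∂f_1/∂z = ∂(-3*x^2 + y*z)/∂x - ∂(y*(3*z + 2))/∂z = -6*x - 3*y
  coefficient of dy ∧ dz: ∂f_3/∂y - ∂f_2/∂z = ∂(-3*x^2 + y*z)/∂y - ∂(x^2 - 2*x*z - 2*z^2)/∂z = 2*x + 5*z
Assembling: d(omega) = (2*x - 5*z - 2) dx ∧ dy + (-6*x - 3*y) dx ∧ dz + (2*x + 5*z) dy ∧ dz.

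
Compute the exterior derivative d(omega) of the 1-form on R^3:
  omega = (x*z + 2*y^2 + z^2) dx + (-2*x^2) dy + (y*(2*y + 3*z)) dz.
d(omega) = (-4*x - 4*y) dx ∧ dy + (-x - 2*z) dx ∧ dz + (4*y + 3*z) dy ∧ dz

For a 1-form omega = sum_i f_i dx_i, the exterior derivative is
  d(omega) = sum_{i < j} (∂f_j/∂x_i - ∂f_i/∂x_j) dx_i ∧ dx_j.
  coefficient of dx ∧ dy: ∂f_2/∂x - ∂f_1/∂y = ∂(-2*x^2)/∂x - ∂(x*z + 2*y^2 + z^2)/∂y = -4*x - 4*y
  coefficient of dx ∧ dz: ∂f_3/∂x - ∂f_1/∂z = ∂(y*(2*y + 3*z))/∂x - ∂(x*z + 2*y^2 + z^2)/∂z = -x - 2*z
  coefficient of dy ∧ dz: ∂f_3/∂y - ∂f_2/∂z = ∂(y*(2*y + 3*z))/∂y - ∂(-2*x^2)/∂z = 4*y + 3*z
Assembling: d(omega) = (-4*x - 4*y) dx ∧ dy + (-x - 2*z) dx ∧ dz + (4*y + 3*z) dy ∧ dz.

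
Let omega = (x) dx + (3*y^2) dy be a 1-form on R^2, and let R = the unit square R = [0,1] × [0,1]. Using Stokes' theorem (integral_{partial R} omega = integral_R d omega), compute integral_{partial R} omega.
integral_(partial R) omega = 0

Stokes: integral_partial_R omega = integral_R d omega with d omega = (∂Q/∂x - ∂P/∂y) dx ∧ dy.
  ∂Q/∂x = 0
  ∂P/∂y = 0
  integrand = ∂Q/∂x - ∂P/∂y = 0.
Integrating over R: integral_0^1 integral_0^1 (0) dx dy = 0.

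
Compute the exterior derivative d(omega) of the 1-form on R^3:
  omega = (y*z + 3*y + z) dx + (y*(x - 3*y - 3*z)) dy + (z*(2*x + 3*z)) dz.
d(omega) = (y - z - 3) dx ∧ dy + (-y + 2*z - 1) dx ∧ dz + (3*y) dy ∧ dz

For a 1-form omega = sum_i f_i dx_i, the exterior derivative is
  d(omega) = sum_{i < j} (∂f_j/∂x_i - ∂f_i/∂x_j) dx_i ∧ dx_j.
  coefficient of dx ∧ dy: ∂f_2/∂x - ∂f_1/∂y = ∂(y*(x - 3*y - 3*z))/∂x - ∂(y*z + 3*y + z)/∂y = y - z - 3
  coefficient of dx ∧ dz: ∂f_3/∂x - ∂f_1/∂z = ∂(z*(2*x + 3*z))/∂x - ∂(y*z + 3*y + z)/∂z = -y + 2*z - 1
  coefficient of dy ∧ dz: ∂f_3/∂y - ∂f_2/∂z = ∂(z*(2*x + 3*z))/∂y - ∂(y*(x - 3*y - 3*z))/∂z = 3*y
Assembling: d(omega) = (y - z - 3) dx ∧ dy + (-y + 2*z - 1) dx ∧ dz + (3*y) dy ∧ dz.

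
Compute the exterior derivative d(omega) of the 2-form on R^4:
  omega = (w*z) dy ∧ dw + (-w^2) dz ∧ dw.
d(omega) = (-w) dy ∧ dz ∧ dw

For a 2-form omega = sum_{i<j} g_{ij} dx_i ∧ dx_j, the exterior derivative is
  d(omega) = sum_{i<j} d(g_{ij}) ∧ dx_i ∧ dx_j = sum_{i<j, k} (∂g_{ij}/∂x_k) dx_k ∧ dx_i ∧ dx_j.
Expand each term, using dx_k ∧ dx_i ∧ dx_j = sgn(permutation) dx_{(a)} ∧ dx_{(b)} ∧ dx_{(c)} with (a < b < c) sorted:
  d(w*z) includes (∂/∂z)(w*z) dz = (w) dz, which multiplied by dy ∧ dw gives (-w) dy ∧ dz ∧ dw
Collecting like 3-forms: d(omega) = (-w) dy ∧ dz ∧ dw.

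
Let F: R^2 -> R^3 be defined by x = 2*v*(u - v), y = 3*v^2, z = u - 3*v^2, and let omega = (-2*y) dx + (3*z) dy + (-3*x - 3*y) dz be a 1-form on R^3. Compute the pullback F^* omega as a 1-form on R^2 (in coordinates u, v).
F^* omega = (3*v*(-2*u - 4*v^2 - v)) du + (6*v*(4*u*v + 3*u - 2*v^2)) dv

Using F^*(f dg) = (f ∘ F) d(g ∘ F), substitute each coordinate x_i by F_i(u, v) in f_i, and replace dx_i by d F_i = (∂F_i/∂u) du + (∂F_i/∂v) dv.
  For the x component: f_1(F) = -6*v^2; d F_1 = (2*v) du + (2*u - 4*v) dv
  For the y component: f_2(F) = 3*u - 9*v^2; d F_2 = (0) du + (6*v) dv
  For the z component: f_3(F) = 3*v*(-2*u - v); d F_3 = (1) du + (-6*v) dv
Combining and collecting du, dv coefficients:
  coeff of du: 3*v*(-2*u - 4*v^2 - v)
  coeff of dv: 6*v*(4*u*v + 3*u - 2*v^2)
F^* omega = (3*v*(-2*u - 4*v^2 - v)) du + (6*v*(4*u*v + 3*u - 2*v^2)) dv.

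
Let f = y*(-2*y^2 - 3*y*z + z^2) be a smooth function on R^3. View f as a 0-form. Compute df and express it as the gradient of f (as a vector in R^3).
df = (0) dx + (-6*y^2 - 6*y*z + z^2) dy + (y*(-3*y + 2*z)) dz; grad f = (0, -6*y^2 - 6*y*z + z^2, y*(-3*y + 2*z))

For a 0-form f, d f = (∂f/∂x) dx + (∂f/∂y) dy + (∂f/∂z) dz. The components of the vector representation are exactly the entries of grad f in Cartesian coordinates:
  ∂f/∂x = 0
  ∂f/∂y = -6*y^2 - 6*y*z + z^2
  ∂f/∂z = y*(-3*y + 2*z).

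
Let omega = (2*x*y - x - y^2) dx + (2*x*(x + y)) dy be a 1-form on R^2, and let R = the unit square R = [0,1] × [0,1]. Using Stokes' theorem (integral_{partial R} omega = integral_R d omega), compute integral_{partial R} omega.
integral_(partial R) omega = 3

Stokes: integral_partial_R omega = integral_R d omega with d omega = (∂Q/∂x - ∂P/∂y) dx ∧ dy.
  ∂Q/∂x = 4*x + 2*y
  ∂P/∂y = 2*x - 2*y
  integrand = ∂Q/∂x - ∂P/∂y = 2*x + 4*y.
Integrating over R: integral_0^1 integral_0^1 (2*x + 4*y) dx dy = 3.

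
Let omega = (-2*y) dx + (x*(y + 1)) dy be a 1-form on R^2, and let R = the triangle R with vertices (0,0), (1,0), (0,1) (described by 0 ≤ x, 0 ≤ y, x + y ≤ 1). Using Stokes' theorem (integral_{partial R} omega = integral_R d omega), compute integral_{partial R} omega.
integral_(partial R) omega = 5/3

Stokes: integral_partial_R omega = integral_R d omega with d omega = (∂Q/∂x - ∂P/∂y) dx ∧ dy.
  ∂Q/∂x = y + 1
  ∂P/∂y = -2
  integrand = ∂Q/∂x - ∂P/∂y = y + 3.
Integrating over R: integral_0^1 integral_0^{1-x} (y + 3) dy dx = 5/3.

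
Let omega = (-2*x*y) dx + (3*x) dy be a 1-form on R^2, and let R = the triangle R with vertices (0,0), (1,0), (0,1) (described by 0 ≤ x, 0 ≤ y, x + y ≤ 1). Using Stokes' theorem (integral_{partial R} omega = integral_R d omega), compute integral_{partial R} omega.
integral_(partial R) omega = 11/6

Stokes: integral_partial_R omega = integral_R d omega with d omega = (∂Q/∂x - ∂P/∂y) dx ∧ dy.
  ∂Q/∂x = 3
  ∂P/∂y = -2*x
  integrand = ∂Q/∂x - ∂P/∂y = 2*x + 3.
Integrating over R: integral_0^1 integral_0^{1-x} (2*x + 3) dy dx = 11/6.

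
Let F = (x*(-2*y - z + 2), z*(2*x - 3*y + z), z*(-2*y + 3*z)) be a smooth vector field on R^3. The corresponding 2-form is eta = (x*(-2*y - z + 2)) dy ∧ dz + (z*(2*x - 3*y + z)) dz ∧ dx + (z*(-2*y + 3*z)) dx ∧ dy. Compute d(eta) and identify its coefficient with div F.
d(eta) = (-4*y + 2*z + 2) dx ∧ dy ∧ dz; div F = -4*y + 2*z + 2

For a 2-form in R^3 of the form above, applying d gives a 3-form with coefficient ∂P/∂x + ∂Q/∂y + ∂R/∂z:
  ∂P/∂x = -2*y - z + 2
  ∂Q/∂y = -3*z
  ∂R/∂z = -2*y + 6*z
Sum = -4*y + 2*z + 2, which is exactly div F.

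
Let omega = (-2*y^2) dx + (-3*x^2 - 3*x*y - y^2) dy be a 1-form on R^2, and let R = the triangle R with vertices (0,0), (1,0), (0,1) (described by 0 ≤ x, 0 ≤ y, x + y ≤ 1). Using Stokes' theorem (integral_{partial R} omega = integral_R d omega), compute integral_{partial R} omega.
integral_(partial R) omega = -5/6

Stokes: integral_partial_R omega = integral_R d omega with d omega = (∂Q/∂x - ∂P/∂y) dx ∧ dy.
  ∂Q/∂x = -6*x - 3*y
  ∂P/∂y = -4*y
  integrand = ∂Q/∂x - ∂P/∂y = -6*x + y.
Integrating over R: integral_0^1 integral_0^{1-x} (-6*x + y) dy dx = -5/6.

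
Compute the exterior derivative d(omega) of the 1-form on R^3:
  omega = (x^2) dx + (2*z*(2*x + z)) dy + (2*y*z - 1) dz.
d(omega) = (4*z) dx ∧ dy + (-4*x - 2*z) dy ∧ dz

For a 1-form omega = sum_i f_i dx_i, the exterior derivative is
  d(omega) = sum_{i < j} (∂f_j/∂x_i - ∂f_i/∂x_j) dx_i ∧ dx_j.
  coefficient of dx ∧ dy: ∂f_2/∂x - ∂f_1/∂y = ∂(2*z*(2*x + z))/∂x - ∂(x^2)/∂y = 4*z
  coefficient of dy ∧ dz: ∂f_3/∂y - ∂f_2/∂z = ∂(2*y*z - 1)/∂y - ∂(2*z*(2*x + z))/∂z = -4*x - 2*z
Assembling: d(omega) = (4*z) dx ∧ dy + (-4*x - 2*z) dy ∧ dz.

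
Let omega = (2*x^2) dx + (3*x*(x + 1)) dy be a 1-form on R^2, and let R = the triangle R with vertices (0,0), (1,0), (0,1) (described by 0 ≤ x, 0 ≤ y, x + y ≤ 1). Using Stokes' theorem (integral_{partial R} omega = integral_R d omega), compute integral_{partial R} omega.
integral_(partial R) omega = 5/2

Stokes: integral_partial_R omega = integral_R d omega with d omega = (∂Q/∂x - ∂P/∂y) dx ∧ dy.
  ∂Q/∂x = 6*x + 3
  ∂P/∂y = 0
  integrand = ∂Q/∂x - ∂P/∂y = 6*x + 3.
Integrating over R: integral_0^1 integral_0^{1-x} (6*x + 3) dy dx = 5/2.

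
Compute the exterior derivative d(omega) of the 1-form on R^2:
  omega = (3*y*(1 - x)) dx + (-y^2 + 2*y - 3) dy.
d(omega) = (3*x - 3) dx ∧ dy

For a 1-form omega = sum_i f_i dx_i, the exterior derivative is
  d(omega) = sum_{i < j} (∂f_j/∂x_i - ∂f_i/∂x_j) dx_i ∧ dx_j.
  coefficient of dx ∧ dy: ∂f_2/∂x - ∂f_1/∂y = ∂(-y^2 + 2*y - 3)/∂x - ∂(3*y*(1 - x))/∂y = 3*x - 3
Assembling: d(omega) = (3*x - 3) dx ∧ dy.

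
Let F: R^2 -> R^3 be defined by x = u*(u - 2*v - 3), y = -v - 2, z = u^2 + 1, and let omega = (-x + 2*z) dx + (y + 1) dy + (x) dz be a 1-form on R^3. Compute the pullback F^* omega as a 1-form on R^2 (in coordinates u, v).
F^* omega = (4*u^3 - 2*u^2*v - 3*u^2 - 4*u*v^2 - 12*u*v - 5*u - 4*v - 6) du + (-2*u^3 - 4*u^2*v - 6*u^2 - 4*u + v + 1) dv

Using F^*(f dg) = (f ∘ F) d(g ∘ F), substitute each coordinate x_i by F_i(u, v) in f_i, and replace dx_i by d F_i = (∂F_i/∂u) du + (∂F_i/∂v) dv.
  For the x component: f_1(F) = u^2 + 2*u*v + 3*u + 2; d F_1 = (2*u - 2*v - 3) du + (-2*u) dv
  For the y component: f_2(F) = -v - 1; d F_2 = (0) du + (-1) dv
  For the z component: f_3(F) = u*(u - 2*v - 3); d F_3 = (2*u) du + (0) dv
Combining and collecting du, dv coefficients:
  coeff of du: 4*u^3 - 2*u^2*v - 3*u^2 - 4*u*v^2 - 12*u*v - 5*u - 4*v - 6
  coeff of dv: -2*u^3 - 4*u^2*v - 6*u^2 - 4*u + v + 1
F^* omega = (4*u^3 - 2*u^2*v - 3*u^2 - 4*u*v^2 - 12*u*v - 5*u - 4*v - 6) du + (-2*u^3 - 4*u^2*v - 6*u^2 - 4*u + v + 1) dv.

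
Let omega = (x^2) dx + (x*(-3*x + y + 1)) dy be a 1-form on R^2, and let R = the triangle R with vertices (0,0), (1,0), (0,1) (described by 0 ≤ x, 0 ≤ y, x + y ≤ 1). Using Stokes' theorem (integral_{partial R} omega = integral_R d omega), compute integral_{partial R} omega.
integral_(partial R) omega = -1/3

Stokes: integral_partial_R omega = integral_R d omega with d omega = (∂Q/∂x - ∂P/∂y) dx ∧ dy.
  ∂Q/∂x = -6*x + y + 1
  ∂P/∂y = 0
  integrand = ∂Q/∂x - ∂P/∂y = -6*x + y + 1.
Integrating over R: integral_0^1 integral_0^{1-x} (-6*x + y + 1) dy dx = -1/3.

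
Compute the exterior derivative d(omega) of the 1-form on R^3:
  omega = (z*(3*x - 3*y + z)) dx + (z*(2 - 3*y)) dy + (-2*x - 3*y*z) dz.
d(omega) = (3*z) dx ∧ dy + (-3*x + 3*y - 2*z - 2) dx ∧ dz + (3*y - 3*z - 2) dy ∧ dz

For a 1-form omega = sum_i f_i dx_i, the exterior derivative is
  d(omega) = sum_{i < j} (∂f_j/∂x_i - ∂f_i/∂x_j) dx_i ∧ dx_j.
  coefficient of dx ∧ dy: ∂f_2/∂x - ∂f_1/∂y = ∂(z*(2 - 3*y))/∂x - ∂(z*(3*x - 3*y + z))/∂y = 3*z
  coefficient of dx ∧ dz: ∂f_3/∂x - ∂f_1/∂z = ∂(-2*x - 3*y*z)/∂x - ∂(z*(3*x - 3*y + z))/∂z = -3*x + 3*y - 2*z - 2
  coefficient of dy ∧ dz: ∂f_3/∂y - ∂f_2/∂z = ∂(-2*x - 3*y*z)/∂y - ∂(z*(2 - 3*y))/∂z = 3*y - 3*z - 2
Assembling: d(omega) = (3*z) dx ∧ dy + (-3*x + 3*y - 2*z - 2) dx ∧ dz + (3*y - 3*z - 2) dy ∧ dz.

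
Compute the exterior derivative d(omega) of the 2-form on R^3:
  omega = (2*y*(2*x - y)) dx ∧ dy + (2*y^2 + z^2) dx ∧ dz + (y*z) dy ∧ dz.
d(omega) = (-4*y) dx ∧ dy ∧ dz

For a 2-form omega = sum_{i<j} g_{ij} dx_i ∧ dx_j, the exterior derivative is
  d(omega) = sum_{i<j} d(g_{ij}) ∧ dx_i ∧ dx_j = sum_{i<j, k} (∂g_{ij}/∂x_k) dx_k ∧ dx_i ∧ dx_j.
Expand each term, using dx_k ∧ dx_i ∧ dx_j = sgn(permutation) dx_{(a)} ∧ dx_{(b)} ∧ dx_{(c)} with (a < b < c) sorted:
  d(2*y^2 + z^2) includes (∂/∂y)(2*y^2 + z^2) dy = (4*y) dy, which multiplied by dx ∧ dz gives (-4*y) dx ∧ dy ∧ dz
Collecting like 3-forms: d(omega) = (-4*y) dx ∧ dy ∧ dz.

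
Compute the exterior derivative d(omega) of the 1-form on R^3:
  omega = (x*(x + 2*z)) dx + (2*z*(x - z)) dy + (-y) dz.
d(omega) = (2*z) dx ∧ dy + (-2*x) dx ∧ dz + (-2*x + 4*z - 1) dy ∧ dz

For a 1-form omega = sum_i f_i dx_i, the exterior derivative is
  d(omega) = sum_{i < j} (∂f_j/∂x_i - ∂f_i/∂x_j) dx_i ∧ dx_j.
  coefficient of dx ∧ dy: ∂f_2/∂x - ∂f_1/∂y = ∂(2*z*(x - z))/∂x - ∂(x*(x + 2*z))/∂y = 2*z
  coefficient of dx ∧ dz: ∂f_3/∂x - ∂f_1/∂z = ∂(-y)/∂x - ∂(x*(x + 2*z))/∂z = -2*x
  coefficient of dy ∧ dz: ∂f_3/∂y - ∂f_2/∂z = ∂(-y)/∂y - ∂(2*z*(x - z))/∂z = -2*x + 4*z - 1
Assembling: d(omega) = (2*z) dx ∧ dy + (-2*x) dx ∧ dz + (-2*x + 4*z - 1) dy ∧ dz.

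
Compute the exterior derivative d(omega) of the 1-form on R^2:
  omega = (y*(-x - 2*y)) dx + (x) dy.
d(omega) = (x + 4*y + 1) dx ∧ dy

For a 1-form omega = sum_i f_i dx_i, the exterior derivative is
  d(omega) = sum_{i < j} (∂f_j/∂x_i - ∂f_i/∂x_j) dx_i ∧ dx_j.
  coefficient of dx ∧ dy: ∂f_2/∂x - ∂f_1/∂y = ∂(x)/∂x - ∂(y*(-x - 2*y))/∂y = x + 4*y + 1
Assembling: d(omega) = (x + 4*y + 1) dx ∧ dy.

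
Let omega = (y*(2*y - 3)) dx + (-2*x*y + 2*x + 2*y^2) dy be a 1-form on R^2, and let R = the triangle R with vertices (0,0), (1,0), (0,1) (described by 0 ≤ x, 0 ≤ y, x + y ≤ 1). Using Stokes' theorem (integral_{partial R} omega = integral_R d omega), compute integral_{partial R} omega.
integral_(partial R) omega = 3/2

Stokes: integral_partial_R omega = integral_R d omega with d omega = (∂Q/∂x - ∂P/∂y) dx ∧ dy.
  ∂Q/∂x = 2 - 2*y
  ∂P/∂y = 4*y - 3
  integrand = ∂Q/∂x - ∂P/∂y = 5 - 6*y.
Integrating over R: integral_0^1 integral_0^{1-x} (5 - 6*y) dy dx = 3/2.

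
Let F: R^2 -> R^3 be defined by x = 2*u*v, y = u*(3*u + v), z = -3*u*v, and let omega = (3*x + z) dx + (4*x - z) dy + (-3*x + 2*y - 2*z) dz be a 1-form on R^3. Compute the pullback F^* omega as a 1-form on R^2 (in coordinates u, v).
F^* omega = (u*v*(48*u + 11*v)) du + (u^2*(-18*u + 11*v)) dv

Using F^*(f dg) = (f ∘ F) d(g ∘ F), substitute each coordinate x_i by F_i(u, v) in f_i, and replace dx_i by d F_i = (∂F_i/∂u) du + (∂F_i/∂v) dv.
  For the x component: f_1(F) = 3*u*v; d F_1 = (2*v) du + (2*u) dv
  For the y component: f_2(F) = 11*u*v; d F_2 = (6*u + v) du + (u) dv
  For the z component: f_3(F) = 2*u*(3*u + v); d F_3 = (-3*v) du + (-3*u) dv
Combining and collecting du, dv coefficients:
  coeff of du: u*v*(48*u + 11*v)
  coeff of dv: u^2*(-18*u + 11*v)
F^* omega = (u*v*(48*u + 11*v)) du + (u^2*(-18*u + 11*v)) dv.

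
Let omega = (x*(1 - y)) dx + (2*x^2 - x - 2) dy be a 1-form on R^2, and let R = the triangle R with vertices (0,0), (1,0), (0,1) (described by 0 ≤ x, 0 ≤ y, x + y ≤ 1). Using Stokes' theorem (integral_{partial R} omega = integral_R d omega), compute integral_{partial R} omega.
integral_(partial R) omega = 1/3

Stokes: integral_partial_R omega = integral_R d omega with d omega = (∂Q/∂x - ∂P/∂y) dx ∧ dy.
  ∂Q/∂x = 4*x - 1
  ∂P/∂y = -x
  integrand = ∂Q/∂x - ∂P/∂y = 5*x - 1.
Integrating over R: integral_0^1 integral_0^{1-x} (5*x - 1) dy dx = 1/3.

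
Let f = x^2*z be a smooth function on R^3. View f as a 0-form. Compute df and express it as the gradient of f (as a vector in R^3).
df = (2*x*z) dx + (0) dy + (x^2) dz; grad f = (2*x*z, 0, x^2)

For a 0-form f, d f = (∂f/∂x) dx + (∂f/∂y) dy + (∂f/∂z) dz. The components of the vector representation are exactly the entries of grad f in Cartesian coordinates:
  ∂f/∂x = 2*x*z
  ∂f/∂y = 0
  ∂f/∂z = x^2.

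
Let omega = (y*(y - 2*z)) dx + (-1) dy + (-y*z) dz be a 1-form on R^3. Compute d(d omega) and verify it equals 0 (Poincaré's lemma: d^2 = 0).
d(d omega) = 0

Step 1: d omega = sum_{i<j} (∂f_j/∂x_i - ∂f_i/∂x_j) dx_i ∧ dx_j:
  coeff of dx ∧ dy: -2*y + 2*z
  coeff of dx ∧ dz: 2*y
  coeff of dy ∧ dz: -z
Step 2: Apply d again to each 2-form coefficient. The only possible 3-form in R^3 is dx ∧ dy ∧ dz, with coefficient
  ∂(coeff of dy∧dz)/∂x - ∂(coeff of dx∧dz)/∂y + ∂(coeff of dx∧dy)/∂z
  = ∂/∂x (-z) - ∂/∂y (2*y) + ∂/∂z (-2*y + 2*z).
Each of these terms simplifies to sums of mixed partials that cancel in pairs. The result is 0 (by equality of mixed partials for smooth functions — Schwarz / Clairaut).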